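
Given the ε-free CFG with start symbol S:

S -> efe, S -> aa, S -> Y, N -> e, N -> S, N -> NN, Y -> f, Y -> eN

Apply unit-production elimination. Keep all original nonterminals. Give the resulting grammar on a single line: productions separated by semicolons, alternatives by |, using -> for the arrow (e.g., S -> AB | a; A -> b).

Unit productions: N->S, S->Y.
Unit pairs (A ⇒* B via units): (N,S), (N,Y), (S,Y).
S: inherits non-unit rules of {S, Y} → aa | eN | efe | f.
N: inherits non-unit rules of {N, S, Y} → NN | aa | e | eN | efe | f.
Y: inherits non-unit rules of {Y} → eN | f.

S -> f | aa | eN | efe; N -> e | f | NN | aa | eN | efe; Y -> f | eN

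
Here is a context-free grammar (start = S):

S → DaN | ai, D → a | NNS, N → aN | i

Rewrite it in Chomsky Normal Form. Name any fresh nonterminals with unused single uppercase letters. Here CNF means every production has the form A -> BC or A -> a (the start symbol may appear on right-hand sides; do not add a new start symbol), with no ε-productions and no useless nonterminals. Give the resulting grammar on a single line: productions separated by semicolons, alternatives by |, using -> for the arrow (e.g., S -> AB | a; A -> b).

S -> AB | DE; A -> a; B -> i; C -> NS; D -> a | NC; E -> AN; N -> i | AN

No ε-productions.
No unit productions to eliminate.
TERM: introduce A -> a, B -> i and substitute in every rule of length ≥2.
BIN: D -> NNS becomes D -> NC, C -> NS; S -> DAN becomes S -> DE, E -> AN.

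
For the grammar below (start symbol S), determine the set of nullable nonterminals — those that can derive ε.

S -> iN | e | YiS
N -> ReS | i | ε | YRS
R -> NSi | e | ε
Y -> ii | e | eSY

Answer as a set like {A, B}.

Directly nullable (have an ε-rule): {N, R}.
Not nullable: S, Y — each has a terminal in every rule's right-hand side or depends on a non-nullable symbol.

{N, R}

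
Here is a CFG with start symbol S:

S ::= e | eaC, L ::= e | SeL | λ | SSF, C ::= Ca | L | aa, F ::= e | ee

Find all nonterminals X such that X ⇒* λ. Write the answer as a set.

{C, L}

Directly nullable (have an ε-rule): {L}.
C is nullable via C -> L (every symbol on the right is already known nullable).
Not nullable: F, S — each has a terminal in every rule's right-hand side or depends on a non-nullable symbol.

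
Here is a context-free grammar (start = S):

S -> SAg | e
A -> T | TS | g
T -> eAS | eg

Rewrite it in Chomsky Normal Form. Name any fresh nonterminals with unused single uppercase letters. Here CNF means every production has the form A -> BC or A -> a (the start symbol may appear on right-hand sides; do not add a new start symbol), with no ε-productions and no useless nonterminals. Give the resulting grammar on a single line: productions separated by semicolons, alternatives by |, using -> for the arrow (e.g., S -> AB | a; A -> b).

S -> e | SE; A -> g | BC | BD | TS; B -> e; C -> g; D -> AS; E -> AC; F -> AS; T -> BC | BF

No ε-productions.
After unit-elimination: S -> e | SAg; A -> g | TS | eg | eAS; T -> eg | eAS.
TERM: introduce B -> e, C -> g and substitute in every rule of length ≥2.
BIN: A -> BAS becomes A -> BD, D -> AS; S -> SAC becomes S -> SE, E -> AC; T -> BAS becomes T -> BF, F -> AS.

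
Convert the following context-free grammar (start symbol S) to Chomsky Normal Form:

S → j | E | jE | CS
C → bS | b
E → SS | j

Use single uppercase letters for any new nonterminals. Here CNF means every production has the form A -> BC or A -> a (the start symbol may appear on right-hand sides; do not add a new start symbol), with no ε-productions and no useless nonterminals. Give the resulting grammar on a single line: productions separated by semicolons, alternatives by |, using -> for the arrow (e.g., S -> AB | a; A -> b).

S -> j | BE | CS | SS; A -> b; B -> j; C -> b | AS; E -> j | SS

No ε-productions.
After unit-elimination: S -> j | CS | SS | jE; C -> b | bS; E -> j | SS.
TERM: introduce A -> b, B -> j and substitute in every rule of length ≥2.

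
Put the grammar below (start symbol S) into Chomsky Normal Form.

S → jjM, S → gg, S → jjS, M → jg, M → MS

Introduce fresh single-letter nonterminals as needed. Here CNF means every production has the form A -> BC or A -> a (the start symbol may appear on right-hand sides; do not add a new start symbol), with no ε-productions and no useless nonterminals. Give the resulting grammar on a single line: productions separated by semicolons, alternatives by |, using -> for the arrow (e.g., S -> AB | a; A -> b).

S -> AC | AD | BB; A -> j; B -> g; C -> AM; D -> AS; M -> AB | MS

No ε-productions.
No unit productions to eliminate.
TERM: introduce B -> g, A -> j and substitute in every rule of length ≥2.
BIN: S -> AAM becomes S -> AC, C -> AM; S -> AAS becomes S -> AD, D -> AS.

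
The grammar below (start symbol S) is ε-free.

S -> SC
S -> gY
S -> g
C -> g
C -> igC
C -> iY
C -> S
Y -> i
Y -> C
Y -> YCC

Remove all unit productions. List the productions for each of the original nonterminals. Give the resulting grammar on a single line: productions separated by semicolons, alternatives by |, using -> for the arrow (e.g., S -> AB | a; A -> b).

S -> g | SC | gY; C -> g | SC | gY | iY | igC; Y -> g | i | SC | gY | iY | YCC | igC

Unit productions: C->S, Y->C.
Unit pairs (A ⇒* B via units): (C,S), (Y,C), (Y,S).
S: inherits non-unit rules of {S} → SC | g | gY.
C: inherits non-unit rules of {C, S} → SC | g | gY | iY | igC.
Y: inherits non-unit rules of {C, S, Y} → SC | YCC | g | gY | i | iY | igC.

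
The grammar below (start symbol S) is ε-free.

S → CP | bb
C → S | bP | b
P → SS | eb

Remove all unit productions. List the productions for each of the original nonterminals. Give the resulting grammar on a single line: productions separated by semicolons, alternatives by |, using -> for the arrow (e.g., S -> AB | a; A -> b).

Unit productions: C->S.
Unit pairs (A ⇒* B via units): (C,S).
S: inherits non-unit rules of {S} → CP | bb.
C: inherits non-unit rules of {C, S} → CP | b | bP | bb.
P: inherits non-unit rules of {P} → SS | eb.

S -> CP | bb; C -> b | CP | bP | bb; P -> SS | eb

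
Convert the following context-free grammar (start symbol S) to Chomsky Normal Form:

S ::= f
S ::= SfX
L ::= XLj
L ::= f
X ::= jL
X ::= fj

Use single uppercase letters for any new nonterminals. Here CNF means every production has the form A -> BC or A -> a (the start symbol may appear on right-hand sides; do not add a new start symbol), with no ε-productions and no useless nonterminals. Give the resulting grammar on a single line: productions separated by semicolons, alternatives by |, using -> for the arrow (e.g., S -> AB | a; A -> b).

S -> f | SD; A -> j; B -> f; C -> LA; D -> BX; L -> f | XC; X -> AL | BA

No ε-productions.
No unit productions to eliminate.
TERM: introduce B -> f, A -> j and substitute in every rule of length ≥2.
BIN: L -> XLA becomes L -> XC, C -> LA; S -> SBX becomes S -> SD, D -> BX.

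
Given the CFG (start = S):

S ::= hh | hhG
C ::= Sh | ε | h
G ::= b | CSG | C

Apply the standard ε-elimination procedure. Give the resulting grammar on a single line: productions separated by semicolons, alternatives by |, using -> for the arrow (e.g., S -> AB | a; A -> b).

Nullable set: {C, G}.
S -> hhG: G nullable, giving hh | hhG.
Drop C -> ε.
G -> C: C nullable, giving C.
G -> CSG: C, G nullable, giving CS | CSG | S | SG.
Unchanged (no nullable symbols): S -> hh; C -> Sh; C -> h; G -> b.

S -> hh | hhG; C -> h | Sh; G -> C | S | b | CS | SG | CSG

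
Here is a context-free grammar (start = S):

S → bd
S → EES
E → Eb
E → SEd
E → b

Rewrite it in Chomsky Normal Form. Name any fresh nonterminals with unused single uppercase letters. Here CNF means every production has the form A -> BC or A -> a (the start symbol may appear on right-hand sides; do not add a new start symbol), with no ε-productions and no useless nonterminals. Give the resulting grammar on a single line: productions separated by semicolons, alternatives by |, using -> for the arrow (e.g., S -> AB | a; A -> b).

No ε-productions.
No unit productions to eliminate.
TERM: introduce A -> b, B -> d and substitute in every rule of length ≥2.
BIN: E -> SEB becomes E -> SC, C -> EB; S -> EES becomes S -> ED, D -> ES.

S -> AB | ED; A -> b; B -> d; C -> EB; D -> ES; E -> b | EA | SC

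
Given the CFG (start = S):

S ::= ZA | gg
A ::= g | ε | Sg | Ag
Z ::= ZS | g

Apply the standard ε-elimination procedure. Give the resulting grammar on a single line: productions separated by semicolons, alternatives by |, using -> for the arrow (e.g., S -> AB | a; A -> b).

S -> Z | ZA | gg; A -> g | Ag | Sg; Z -> g | ZS

Nullable set: {A}.
S -> ZA: A nullable, giving Z | ZA.
Drop A -> ε.
A -> Ag: A nullable, giving Ag | g.
Unchanged (no nullable symbols): S -> gg; A -> Sg; A -> g; Z -> ZS; Z -> g.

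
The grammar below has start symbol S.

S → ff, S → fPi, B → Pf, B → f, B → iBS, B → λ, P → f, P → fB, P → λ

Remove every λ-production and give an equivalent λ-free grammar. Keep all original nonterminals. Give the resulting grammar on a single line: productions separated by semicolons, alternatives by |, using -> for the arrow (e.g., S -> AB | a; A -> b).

S -> ff | fi | fPi; B -> f | Pf | iS | iBS; P -> f | fB

Nullable set: {B, P}.
S -> fPi: P nullable, giving fPi | fi.
Drop B -> λ.
B -> Pf: P nullable, giving Pf | f.
B -> iBS: B nullable, giving iBS | iS.
Drop P -> λ.
P -> fB: B nullable, giving f | fB.
Unchanged (no nullable symbols): S -> ff; B -> f; P -> f.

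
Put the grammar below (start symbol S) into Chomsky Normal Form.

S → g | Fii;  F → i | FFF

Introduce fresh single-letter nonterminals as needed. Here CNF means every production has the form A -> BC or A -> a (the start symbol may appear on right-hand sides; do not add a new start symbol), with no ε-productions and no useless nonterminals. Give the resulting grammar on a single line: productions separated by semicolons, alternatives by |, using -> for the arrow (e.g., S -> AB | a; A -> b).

S -> g | FC; A -> i; B -> FF; C -> AA; F -> i | FB

No ε-productions.
No unit productions to eliminate.
TERM: introduce A -> i and substitute in every rule of length ≥2.
BIN: F -> FFF becomes F -> FB, B -> FF; S -> FAA becomes S -> FC, C -> AA.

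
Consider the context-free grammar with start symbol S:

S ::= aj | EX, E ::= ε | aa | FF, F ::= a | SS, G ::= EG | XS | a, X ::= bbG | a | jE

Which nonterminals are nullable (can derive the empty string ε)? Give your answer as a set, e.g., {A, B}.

Directly nullable (have an ε-rule): {E}.
Not nullable: F, G, S, X — each has a terminal in every rule's right-hand side or depends on a non-nullable symbol.

{E}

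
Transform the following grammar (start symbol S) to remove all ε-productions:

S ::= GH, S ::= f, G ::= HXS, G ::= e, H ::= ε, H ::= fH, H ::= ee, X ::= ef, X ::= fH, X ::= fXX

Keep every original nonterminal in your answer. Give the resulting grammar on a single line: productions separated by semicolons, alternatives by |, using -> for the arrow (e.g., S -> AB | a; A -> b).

S -> G | f | GH; G -> e | XS | HXS; H -> f | ee | fH; X -> f | ef | fH | fXX

Nullable set: {H}.
S -> GH: H nullable, giving G | GH.
G -> HXS: H nullable, giving HXS | XS.
Drop H -> ε.
H -> fH: H nullable, giving f | fH.
X -> fH: H nullable, giving f | fH.
Unchanged (no nullable symbols): S -> f; G -> e; H -> ee; X -> ef; X -> fXX.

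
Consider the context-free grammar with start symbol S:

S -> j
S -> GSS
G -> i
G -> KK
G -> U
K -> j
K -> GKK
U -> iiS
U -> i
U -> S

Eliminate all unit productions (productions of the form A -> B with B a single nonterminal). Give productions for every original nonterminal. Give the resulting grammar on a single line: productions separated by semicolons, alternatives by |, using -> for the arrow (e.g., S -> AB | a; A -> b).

S -> j | GSS; G -> i | j | KK | GSS | iiS; K -> j | GKK; U -> i | j | GSS | iiS

Unit productions: G->U, U->S.
Unit pairs (A ⇒* B via units): (G,S), (G,U), (U,S).
S: inherits non-unit rules of {S} → GSS | j.
G: inherits non-unit rules of {G, S, U} → GSS | KK | i | iiS | j.
K: inherits non-unit rules of {K} → GKK | j.
U: inherits non-unit rules of {S, U} → GSS | i | iiS | j.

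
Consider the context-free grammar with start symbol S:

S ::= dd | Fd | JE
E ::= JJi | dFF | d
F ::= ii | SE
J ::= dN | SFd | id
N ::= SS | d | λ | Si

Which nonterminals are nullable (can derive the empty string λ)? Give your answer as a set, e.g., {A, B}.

{N}

Directly nullable (have an ε-rule): {N}.
Not nullable: E, F, J, S — each has a terminal in every rule's right-hand side or depends on a non-nullable symbol.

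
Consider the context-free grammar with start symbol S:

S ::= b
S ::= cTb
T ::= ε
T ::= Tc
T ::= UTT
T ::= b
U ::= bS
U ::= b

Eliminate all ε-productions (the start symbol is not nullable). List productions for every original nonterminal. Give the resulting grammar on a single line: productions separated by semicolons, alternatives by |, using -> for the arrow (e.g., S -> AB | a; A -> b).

Nullable set: {T}.
S -> cTb: T nullable, giving cTb | cb.
Drop T -> ε.
T -> Tc: T nullable, giving Tc | c.
T -> UTT: T, T nullable, giving U | UT | UTT.
Unchanged (no nullable symbols): S -> b; T -> b; U -> b; U -> bS.

S -> b | cb | cTb; T -> U | b | c | Tc | UT | UTT; U -> b | bS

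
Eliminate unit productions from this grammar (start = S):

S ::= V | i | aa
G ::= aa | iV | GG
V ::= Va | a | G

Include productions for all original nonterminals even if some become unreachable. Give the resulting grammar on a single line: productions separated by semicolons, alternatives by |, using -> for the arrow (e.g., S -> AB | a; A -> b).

Unit productions: S->V, V->G.
Unit pairs (A ⇒* B via units): (S,G), (S,V), (V,G).
S: inherits non-unit rules of {G, S, V} → GG | Va | a | aa | i | iV.
G: inherits non-unit rules of {G} → GG | aa | iV.
V: inherits non-unit rules of {G, V} → GG | Va | a | aa | iV.

S -> a | i | GG | Va | aa | iV; G -> GG | aa | iV; V -> a | GG | Va | aa | iV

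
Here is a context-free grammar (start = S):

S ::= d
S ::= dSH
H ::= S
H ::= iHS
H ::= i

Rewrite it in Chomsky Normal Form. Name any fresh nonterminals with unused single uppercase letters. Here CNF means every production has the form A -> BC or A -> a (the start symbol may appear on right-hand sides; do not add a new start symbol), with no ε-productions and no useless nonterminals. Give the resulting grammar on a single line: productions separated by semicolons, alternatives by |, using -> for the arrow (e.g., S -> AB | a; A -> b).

No ε-productions.
After unit-elimination: S -> d | dSH; H -> d | i | dSH | iHS.
TERM: introduce A -> d, B -> i and substitute in every rule of length ≥2.
BIN: H -> ASH becomes H -> AC, C -> SH; H -> BHS becomes H -> BD, D -> HS; S -> ASH becomes S -> AE, E -> SH.

S -> d | AE; A -> d; B -> i; C -> SH; D -> HS; E -> SH; H -> d | i | AC | BD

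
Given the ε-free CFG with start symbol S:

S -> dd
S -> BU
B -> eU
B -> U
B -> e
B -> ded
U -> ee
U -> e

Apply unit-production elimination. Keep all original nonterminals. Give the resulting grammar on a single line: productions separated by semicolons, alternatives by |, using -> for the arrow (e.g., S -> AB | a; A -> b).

S -> BU | dd; B -> e | eU | ee | ded; U -> e | ee

Unit productions: B->U.
Unit pairs (A ⇒* B via units): (B,U).
S: inherits non-unit rules of {S} → BU | dd.
B: inherits non-unit rules of {B, U} → ded | e | eU | ee.
U: inherits non-unit rules of {U} → e | ee.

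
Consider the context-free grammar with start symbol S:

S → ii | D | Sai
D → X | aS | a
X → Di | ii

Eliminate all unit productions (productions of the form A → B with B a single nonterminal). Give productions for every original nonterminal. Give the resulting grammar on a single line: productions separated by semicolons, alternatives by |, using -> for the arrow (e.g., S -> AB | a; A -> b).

Unit productions: D->X, S->D.
Unit pairs (A ⇒* B via units): (D,X), (S,D), (S,X).
S: inherits non-unit rules of {D, S, X} → Di | Sai | a | aS | ii.
D: inherits non-unit rules of {D, X} → Di | a | aS | ii.
X: inherits non-unit rules of {X} → Di | ii.

S -> a | Di | aS | ii | Sai; D -> a | Di | aS | ii; X -> Di | ii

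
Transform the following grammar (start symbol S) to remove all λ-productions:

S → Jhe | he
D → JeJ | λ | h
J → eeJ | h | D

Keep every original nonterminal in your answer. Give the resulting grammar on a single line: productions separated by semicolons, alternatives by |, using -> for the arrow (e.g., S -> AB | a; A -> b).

Nullable set: {D, J}.
S -> Jhe: J nullable, giving Jhe | he.
Drop D -> λ.
D -> JeJ: J, J nullable, giving Je | JeJ | e | eJ.
J -> D: D nullable, giving D.
J -> eeJ: J nullable, giving ee | eeJ.
Unchanged (no nullable symbols): S -> he; D -> h; J -> h.

S -> he | Jhe; D -> e | h | Je | eJ | JeJ; J -> D | h | ee | eeJ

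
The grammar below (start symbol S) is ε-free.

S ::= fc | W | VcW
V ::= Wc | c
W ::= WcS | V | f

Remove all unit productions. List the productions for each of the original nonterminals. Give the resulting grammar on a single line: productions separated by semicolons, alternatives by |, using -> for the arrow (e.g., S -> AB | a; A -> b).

S -> c | f | Wc | fc | VcW | WcS; V -> c | Wc; W -> c | f | Wc | WcS

Unit productions: S->W, W->V.
Unit pairs (A ⇒* B via units): (S,V), (S,W), (W,V).
S: inherits non-unit rules of {S, V, W} → VcW | Wc | WcS | c | f | fc.
V: inherits non-unit rules of {V} → Wc | c.
W: inherits non-unit rules of {V, W} → Wc | WcS | c | f.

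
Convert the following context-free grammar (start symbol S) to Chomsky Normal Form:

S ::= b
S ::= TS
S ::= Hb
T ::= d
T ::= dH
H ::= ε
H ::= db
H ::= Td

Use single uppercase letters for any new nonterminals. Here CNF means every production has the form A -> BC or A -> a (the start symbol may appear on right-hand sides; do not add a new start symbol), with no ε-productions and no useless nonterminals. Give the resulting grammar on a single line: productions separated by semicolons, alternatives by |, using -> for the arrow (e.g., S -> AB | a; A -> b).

Nullable: {H}; after ε-elimination: S -> b | Hb | TS; H -> Td | db; T -> d | dH.
No unit productions to eliminate.
TERM: introduce B -> b, A -> d and substitute in every rule of length ≥2.

S -> b | HB | TS; A -> d; B -> b; H -> AB | TA; T -> d | AH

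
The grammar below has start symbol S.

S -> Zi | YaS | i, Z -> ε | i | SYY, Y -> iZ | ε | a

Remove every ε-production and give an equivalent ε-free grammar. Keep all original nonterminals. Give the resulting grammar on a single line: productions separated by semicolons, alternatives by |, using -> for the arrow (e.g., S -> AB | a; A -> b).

Nullable set: {Y, Z}.
S -> YaS: Y nullable, giving YaS | aS.
S -> Zi: Z nullable, giving Zi | i.
Drop Y -> ε.
Y -> iZ: Z nullable, giving i | iZ.
Drop Z -> ε.
Z -> SYY: Y, Y nullable, giving S | SY | SYY.
Unchanged (no nullable symbols): S -> i; Y -> a; Z -> i.

S -> i | Zi | aS | YaS; Y -> a | i | iZ; Z -> S | i | SY | SYY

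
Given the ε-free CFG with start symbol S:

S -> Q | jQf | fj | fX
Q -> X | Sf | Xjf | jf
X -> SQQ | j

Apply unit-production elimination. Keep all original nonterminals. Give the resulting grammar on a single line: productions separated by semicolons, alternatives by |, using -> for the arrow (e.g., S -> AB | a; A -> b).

Unit productions: Q->X, S->Q.
Unit pairs (A ⇒* B via units): (Q,X), (S,Q), (S,X).
S: inherits non-unit rules of {Q, S, X} → SQQ | Sf | Xjf | fX | fj | j | jQf | jf.
Q: inherits non-unit rules of {Q, X} → SQQ | Sf | Xjf | j | jf.
X: inherits non-unit rules of {X} → SQQ | j.

S -> j | Sf | fX | fj | jf | SQQ | Xjf | jQf; Q -> j | Sf | jf | SQQ | Xjf; X -> j | SQQ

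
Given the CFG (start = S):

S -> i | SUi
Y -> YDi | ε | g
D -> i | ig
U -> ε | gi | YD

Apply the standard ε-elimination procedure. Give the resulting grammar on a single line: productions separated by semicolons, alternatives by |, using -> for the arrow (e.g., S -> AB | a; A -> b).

S -> i | Si | SUi; D -> i | ig; U -> D | YD | gi; Y -> g | Di | YDi

Nullable set: {U, Y}.
S -> SUi: U nullable, giving SUi | Si.
Drop U -> ε.
U -> YD: Y nullable, giving D | YD.
Drop Y -> ε.
Y -> YDi: Y nullable, giving Di | YDi.
Unchanged (no nullable symbols): S -> i; D -> i; D -> ig; U -> gi; Y -> g.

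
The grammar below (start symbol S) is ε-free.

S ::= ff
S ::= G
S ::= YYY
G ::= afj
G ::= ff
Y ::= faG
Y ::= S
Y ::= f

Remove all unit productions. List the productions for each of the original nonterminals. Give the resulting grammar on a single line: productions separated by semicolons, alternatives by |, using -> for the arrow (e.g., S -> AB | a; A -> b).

S -> ff | YYY | afj; G -> ff | afj; Y -> f | ff | YYY | afj | faG

Unit productions: S->G, Y->S.
Unit pairs (A ⇒* B via units): (S,G), (Y,G), (Y,S).
S: inherits non-unit rules of {G, S} → YYY | afj | ff.
G: inherits non-unit rules of {G} → afj | ff.
Y: inherits non-unit rules of {G, S, Y} → YYY | afj | f | faG | ff.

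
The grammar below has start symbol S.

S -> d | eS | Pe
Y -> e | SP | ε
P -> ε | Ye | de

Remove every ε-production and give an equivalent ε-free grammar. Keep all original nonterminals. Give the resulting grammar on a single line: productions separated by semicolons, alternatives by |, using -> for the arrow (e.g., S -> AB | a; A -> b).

S -> d | e | Pe | eS; P -> e | Ye | de; Y -> S | e | SP

Nullable set: {P, Y}.
S -> Pe: P nullable, giving Pe | e.
Drop P -> ε.
P -> Ye: Y nullable, giving Ye | e.
Drop Y -> ε.
Y -> SP: P nullable, giving S | SP.
Unchanged (no nullable symbols): S -> d; S -> eS; P -> de; Y -> e.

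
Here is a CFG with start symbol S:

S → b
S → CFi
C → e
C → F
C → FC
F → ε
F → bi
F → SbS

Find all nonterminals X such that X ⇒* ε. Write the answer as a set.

{C, F}

Directly nullable (have an ε-rule): {F}.
C is nullable via C -> F (every symbol on the right is already known nullable).
Not nullable: S — each has a terminal in every rule's right-hand side or depends on a non-nullable symbol.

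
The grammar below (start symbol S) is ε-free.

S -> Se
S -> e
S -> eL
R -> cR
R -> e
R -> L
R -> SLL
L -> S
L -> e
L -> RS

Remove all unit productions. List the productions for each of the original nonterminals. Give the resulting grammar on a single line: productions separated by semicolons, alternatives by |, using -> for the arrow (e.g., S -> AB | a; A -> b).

S -> e | Se | eL; L -> e | RS | Se | eL; R -> e | RS | Se | cR | eL | SLL

Unit productions: L->S, R->L.
Unit pairs (A ⇒* B via units): (L,S), (R,L), (R,S).
S: inherits non-unit rules of {S} → Se | e | eL.
L: inherits non-unit rules of {L, S} → RS | Se | e | eL.
R: inherits non-unit rules of {L, R, S} → RS | SLL | Se | cR | e | eL.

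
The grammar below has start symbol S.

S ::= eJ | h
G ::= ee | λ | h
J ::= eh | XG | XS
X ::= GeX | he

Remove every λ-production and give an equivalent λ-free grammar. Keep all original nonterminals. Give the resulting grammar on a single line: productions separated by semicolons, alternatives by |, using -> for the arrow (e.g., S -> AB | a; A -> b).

Nullable set: {G}.
Drop G -> λ.
J -> XG: G nullable, giving X | XG.
X -> GeX: G nullable, giving GeX | eX.
Unchanged (no nullable symbols): S -> eJ; S -> h; G -> ee; G -> h; J -> XS; J -> eh; X -> he.

S -> h | eJ; G -> h | ee; J -> X | XG | XS | eh; X -> eX | he | GeX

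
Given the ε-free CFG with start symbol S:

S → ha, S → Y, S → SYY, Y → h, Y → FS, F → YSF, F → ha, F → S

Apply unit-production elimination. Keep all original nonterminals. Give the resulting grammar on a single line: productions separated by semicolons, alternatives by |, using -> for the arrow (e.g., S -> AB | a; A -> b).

Unit productions: F->S, S->Y.
Unit pairs (A ⇒* B via units): (F,S), (F,Y), (S,Y).
S: inherits non-unit rules of {S, Y} → FS | SYY | h | ha.
F: inherits non-unit rules of {F, S, Y} → FS | SYY | YSF | h | ha.
Y: inherits non-unit rules of {Y} → FS | h.

S -> h | FS | ha | SYY; F -> h | FS | ha | SYY | YSF; Y -> h | FS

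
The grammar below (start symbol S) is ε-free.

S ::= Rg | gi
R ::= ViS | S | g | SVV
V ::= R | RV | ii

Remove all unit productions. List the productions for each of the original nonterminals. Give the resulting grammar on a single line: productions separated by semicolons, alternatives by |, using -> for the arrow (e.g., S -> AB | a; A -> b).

Unit productions: R->S, V->R.
Unit pairs (A ⇒* B via units): (R,S), (V,R), (V,S).
S: inherits non-unit rules of {S} → Rg | gi.
R: inherits non-unit rules of {R, S} → Rg | SVV | ViS | g | gi.
V: inherits non-unit rules of {R, S, V} → RV | Rg | SVV | ViS | g | gi | ii.

S -> Rg | gi; R -> g | Rg | gi | SVV | ViS; V -> g | RV | Rg | gi | ii | SVV | ViS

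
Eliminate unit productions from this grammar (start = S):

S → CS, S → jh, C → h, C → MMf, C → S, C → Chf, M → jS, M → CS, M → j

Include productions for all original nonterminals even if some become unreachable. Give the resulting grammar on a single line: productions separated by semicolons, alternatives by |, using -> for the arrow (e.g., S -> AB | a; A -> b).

Unit productions: C->S.
Unit pairs (A ⇒* B via units): (C,S).
S: inherits non-unit rules of {S} → CS | jh.
C: inherits non-unit rules of {C, S} → CS | Chf | MMf | h | jh.
M: inherits non-unit rules of {M} → CS | j | jS.

S -> CS | jh; C -> h | CS | jh | Chf | MMf; M -> j | CS | jS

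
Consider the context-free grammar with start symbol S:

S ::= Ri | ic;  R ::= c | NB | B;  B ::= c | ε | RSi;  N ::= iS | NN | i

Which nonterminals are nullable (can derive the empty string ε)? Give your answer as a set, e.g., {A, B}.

{B, R}

Directly nullable (have an ε-rule): {B}.
R is nullable via R -> B (every symbol on the right is already known nullable).
Not nullable: N, S — each has a terminal in every rule's right-hand side or depends on a non-nullable symbol.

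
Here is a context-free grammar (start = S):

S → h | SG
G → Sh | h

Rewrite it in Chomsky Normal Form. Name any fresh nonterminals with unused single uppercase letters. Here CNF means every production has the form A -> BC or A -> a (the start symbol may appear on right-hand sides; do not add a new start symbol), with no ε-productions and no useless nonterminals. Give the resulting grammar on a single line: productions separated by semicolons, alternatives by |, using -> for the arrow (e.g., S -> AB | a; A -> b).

S -> h | SG; A -> h; G -> h | SA

No ε-productions.
No unit productions to eliminate.
TERM: introduce A -> h and substitute in every rule of length ≥2.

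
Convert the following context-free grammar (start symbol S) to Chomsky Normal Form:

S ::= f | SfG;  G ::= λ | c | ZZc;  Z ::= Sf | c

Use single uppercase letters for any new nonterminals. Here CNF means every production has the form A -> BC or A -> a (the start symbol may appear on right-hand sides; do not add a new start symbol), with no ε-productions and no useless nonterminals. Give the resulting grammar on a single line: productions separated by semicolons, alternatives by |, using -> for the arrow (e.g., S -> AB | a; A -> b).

Nullable: {G}; after ε-elimination: S -> f | Sf | SfG; G -> c | ZZc; Z -> c | Sf.
No unit productions to eliminate.
TERM: introduce A -> c, B -> f and substitute in every rule of length ≥2.
BIN: G -> ZZA becomes G -> ZC, C -> ZA; S -> SBG becomes S -> SD, D -> BG.

S -> f | SB | SD; A -> c; B -> f; C -> ZA; D -> BG; G -> c | ZC; Z -> c | SB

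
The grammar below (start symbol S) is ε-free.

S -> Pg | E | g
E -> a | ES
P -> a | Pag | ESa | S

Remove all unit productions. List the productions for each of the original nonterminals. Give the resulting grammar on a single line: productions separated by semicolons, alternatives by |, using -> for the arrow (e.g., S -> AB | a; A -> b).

S -> a | g | ES | Pg; E -> a | ES; P -> a | g | ES | Pg | ESa | Pag

Unit productions: P->S, S->E.
Unit pairs (A ⇒* B via units): (P,E), (P,S), (S,E).
S: inherits non-unit rules of {E, S} → ES | Pg | a | g.
E: inherits non-unit rules of {E} → ES | a.
P: inherits non-unit rules of {E, P, S} → ES | ESa | Pag | Pg | a | g.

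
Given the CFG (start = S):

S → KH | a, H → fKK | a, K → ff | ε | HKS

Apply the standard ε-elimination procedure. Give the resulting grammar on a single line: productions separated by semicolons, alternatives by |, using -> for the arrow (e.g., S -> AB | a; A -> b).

S -> H | a | KH; H -> a | f | fK | fKK; K -> HS | ff | HKS

Nullable set: {K}.
S -> KH: K nullable, giving H | KH.
H -> fKK: K, K nullable, giving f | fK | fKK.
Drop K -> ε.
K -> HKS: K nullable, giving HKS | HS.
Unchanged (no nullable symbols): S -> a; H -> a; K -> ff.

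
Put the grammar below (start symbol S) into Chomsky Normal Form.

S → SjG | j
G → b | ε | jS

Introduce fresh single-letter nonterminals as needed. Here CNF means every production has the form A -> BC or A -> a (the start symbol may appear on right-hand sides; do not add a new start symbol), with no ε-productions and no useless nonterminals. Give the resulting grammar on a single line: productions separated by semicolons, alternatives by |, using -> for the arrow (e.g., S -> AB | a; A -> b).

S -> j | SA | SB; A -> j; B -> AG; G -> b | AS

Nullable: {G}; after ε-elimination: S -> j | Sj | SjG; G -> b | jS.
No unit productions to eliminate.
TERM: introduce A -> j and substitute in every rule of length ≥2.
BIN: S -> SAG becomes S -> SB, B -> AG.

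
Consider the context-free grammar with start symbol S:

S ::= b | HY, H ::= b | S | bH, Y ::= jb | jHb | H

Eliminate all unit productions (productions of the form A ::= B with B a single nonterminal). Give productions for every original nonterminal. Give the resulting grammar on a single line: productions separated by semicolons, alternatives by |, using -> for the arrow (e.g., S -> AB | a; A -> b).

S -> b | HY; H -> b | HY | bH; Y -> b | HY | bH | jb | jHb

Unit productions: H->S, Y->H.
Unit pairs (A ⇒* B via units): (H,S), (Y,H), (Y,S).
S: inherits non-unit rules of {S} → HY | b.
H: inherits non-unit rules of {H, S} → HY | b | bH.
Y: inherits non-unit rules of {H, S, Y} → HY | b | bH | jHb | jb.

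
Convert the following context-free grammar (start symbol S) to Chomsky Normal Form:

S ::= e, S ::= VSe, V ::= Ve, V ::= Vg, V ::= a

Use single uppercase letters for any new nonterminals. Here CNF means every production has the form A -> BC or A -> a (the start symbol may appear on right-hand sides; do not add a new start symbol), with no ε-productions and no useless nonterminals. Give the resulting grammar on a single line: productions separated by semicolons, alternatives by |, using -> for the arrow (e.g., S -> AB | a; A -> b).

No ε-productions.
No unit productions to eliminate.
TERM: introduce A -> e, B -> g and substitute in every rule of length ≥2.
BIN: S -> VSA becomes S -> VC, C -> SA.

S -> e | VC; A -> e; B -> g; C -> SA; V -> a | VA | VB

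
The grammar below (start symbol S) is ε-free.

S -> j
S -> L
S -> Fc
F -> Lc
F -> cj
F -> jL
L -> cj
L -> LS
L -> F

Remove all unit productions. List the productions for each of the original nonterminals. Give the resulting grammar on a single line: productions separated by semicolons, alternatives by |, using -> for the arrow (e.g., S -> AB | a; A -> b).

Unit productions: L->F, S->L.
Unit pairs (A ⇒* B via units): (L,F), (S,F), (S,L).
S: inherits non-unit rules of {F, L, S} → Fc | LS | Lc | cj | j | jL.
F: inherits non-unit rules of {F} → Lc | cj | jL.
L: inherits non-unit rules of {F, L} → LS | Lc | cj | jL.

S -> j | Fc | LS | Lc | cj | jL; F -> Lc | cj | jL; L -> LS | Lc | cj | jL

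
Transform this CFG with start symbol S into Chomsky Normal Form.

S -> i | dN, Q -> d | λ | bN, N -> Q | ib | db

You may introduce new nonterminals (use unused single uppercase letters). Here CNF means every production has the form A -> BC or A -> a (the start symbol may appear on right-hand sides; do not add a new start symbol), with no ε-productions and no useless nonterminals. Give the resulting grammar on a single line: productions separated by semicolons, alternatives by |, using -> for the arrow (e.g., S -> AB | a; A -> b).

S -> d | i | BN; A -> b; B -> d; C -> i; N -> b | d | AN | BA | CA

Nullable: {N, Q}; after ε-elimination: S -> d | i | dN; N -> Q | db | ib; Q -> b | d | bN.
After unit-elimination: S -> d | i | dN; N -> b | d | bN | db | ib; Q -> b | d | bN.
TERM: introduce A -> b, B -> d, C -> i and substitute in every rule of length ≥2.
Drop unreachable/unproductive: Q.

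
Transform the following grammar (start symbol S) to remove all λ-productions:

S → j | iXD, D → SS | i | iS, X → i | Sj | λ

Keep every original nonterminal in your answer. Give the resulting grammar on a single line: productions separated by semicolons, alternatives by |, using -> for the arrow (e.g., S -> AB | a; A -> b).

Nullable set: {X}.
S -> iXD: X nullable, giving iD | iXD.
Drop X -> λ.
Unchanged (no nullable symbols): S -> j; D -> SS; D -> i; D -> iS; X -> Sj; X -> i.

S -> j | iD | iXD; D -> i | SS | iS; X -> i | Sj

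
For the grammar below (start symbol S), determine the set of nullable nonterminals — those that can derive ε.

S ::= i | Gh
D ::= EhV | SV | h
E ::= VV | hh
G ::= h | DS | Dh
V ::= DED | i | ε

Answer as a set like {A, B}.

{E, V}

Directly nullable (have an ε-rule): {V}.
E is nullable via E -> VV (every symbol on the right is already known nullable).
Not nullable: D, G, S — each has a terminal in every rule's right-hand side or depends on a non-nullable symbol.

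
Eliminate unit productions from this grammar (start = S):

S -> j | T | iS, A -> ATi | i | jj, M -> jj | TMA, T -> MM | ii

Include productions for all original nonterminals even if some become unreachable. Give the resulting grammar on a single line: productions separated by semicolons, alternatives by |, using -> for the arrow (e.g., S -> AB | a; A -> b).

Unit productions: S->T.
Unit pairs (A ⇒* B via units): (S,T).
S: inherits non-unit rules of {S, T} → MM | iS | ii | j.
A: inherits non-unit rules of {A} → ATi | i | jj.
M: inherits non-unit rules of {M} → TMA | jj.
T: inherits non-unit rules of {T} → MM | ii.

S -> j | MM | iS | ii; A -> i | jj | ATi; M -> jj | TMA; T -> MM | ii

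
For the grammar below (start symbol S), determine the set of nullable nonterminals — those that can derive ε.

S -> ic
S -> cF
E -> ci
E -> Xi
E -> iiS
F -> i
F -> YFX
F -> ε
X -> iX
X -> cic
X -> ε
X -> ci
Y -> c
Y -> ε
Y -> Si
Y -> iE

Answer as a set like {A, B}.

{F, X, Y}

Directly nullable (have an ε-rule): {F, X, Y}.
Not nullable: E, S — each has a terminal in every rule's right-hand side or depends on a non-nullable symbol.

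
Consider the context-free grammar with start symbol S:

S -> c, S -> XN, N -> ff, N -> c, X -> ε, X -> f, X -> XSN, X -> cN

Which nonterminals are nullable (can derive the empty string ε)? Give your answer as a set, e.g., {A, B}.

{X}

Directly nullable (have an ε-rule): {X}.
Not nullable: N, S — each has a terminal in every rule's right-hand side or depends on a non-nullable symbol.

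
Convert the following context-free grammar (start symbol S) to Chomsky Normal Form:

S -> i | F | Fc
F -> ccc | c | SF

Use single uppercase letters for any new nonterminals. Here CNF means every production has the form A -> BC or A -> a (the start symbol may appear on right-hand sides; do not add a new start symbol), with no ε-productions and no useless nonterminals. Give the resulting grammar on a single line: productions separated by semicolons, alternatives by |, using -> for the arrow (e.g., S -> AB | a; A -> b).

S -> c | i | AC | FA | SF; A -> c; B -> AA; C -> AA; F -> c | AB | SF

No ε-productions.
After unit-elimination: S -> c | i | Fc | SF | ccc; F -> c | SF | ccc.
TERM: introduce A -> c and substitute in every rule of length ≥2.
BIN: F -> AAA becomes F -> AB, B -> AA; S -> AAA becomes S -> AC, C -> AA.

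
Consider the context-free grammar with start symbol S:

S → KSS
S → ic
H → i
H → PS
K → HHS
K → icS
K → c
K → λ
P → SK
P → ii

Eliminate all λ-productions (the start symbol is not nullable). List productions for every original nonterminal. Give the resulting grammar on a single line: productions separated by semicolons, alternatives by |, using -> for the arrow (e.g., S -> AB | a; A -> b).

S -> SS | ic | KSS; H -> i | PS; K -> c | HHS | icS; P -> S | SK | ii

Nullable set: {K}.
S -> KSS: K nullable, giving KSS | SS.
Drop K -> λ.
P -> SK: K nullable, giving S | SK.
Unchanged (no nullable symbols): S -> ic; H -> PS; H -> i; K -> HHS; K -> c; K -> icS; P -> ii.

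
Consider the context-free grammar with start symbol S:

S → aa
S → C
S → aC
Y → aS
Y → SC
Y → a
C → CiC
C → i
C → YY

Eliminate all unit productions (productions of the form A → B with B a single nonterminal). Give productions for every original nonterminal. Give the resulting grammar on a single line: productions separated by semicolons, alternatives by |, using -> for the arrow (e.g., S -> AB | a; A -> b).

Unit productions: S->C.
Unit pairs (A ⇒* B via units): (S,C).
S: inherits non-unit rules of {C, S} → CiC | YY | aC | aa | i.
C: inherits non-unit rules of {C} → CiC | YY | i.
Y: inherits non-unit rules of {Y} → SC | a | aS.

S -> i | YY | aC | aa | CiC; C -> i | YY | CiC; Y -> a | SC | aS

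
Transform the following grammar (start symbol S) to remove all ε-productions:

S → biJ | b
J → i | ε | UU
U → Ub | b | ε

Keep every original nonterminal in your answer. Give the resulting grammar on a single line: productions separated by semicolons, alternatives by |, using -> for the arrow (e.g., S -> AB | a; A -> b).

S -> b | bi | biJ; J -> U | i | UU; U -> b | Ub

Nullable set: {J, U}.
S -> biJ: J nullable, giving bi | biJ.
Drop J -> ε.
J -> UU: U, U nullable, giving U | UU.
Drop U -> ε.
U -> Ub: U nullable, giving Ub | b.
Unchanged (no nullable symbols): S -> b; J -> i; U -> b.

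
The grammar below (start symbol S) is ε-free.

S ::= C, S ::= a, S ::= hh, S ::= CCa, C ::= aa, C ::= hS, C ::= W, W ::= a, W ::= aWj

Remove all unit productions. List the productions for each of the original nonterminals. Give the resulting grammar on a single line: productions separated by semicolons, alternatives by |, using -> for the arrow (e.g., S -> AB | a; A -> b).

S -> a | aa | hS | hh | CCa | aWj; C -> a | aa | hS | aWj; W -> a | aWj

Unit productions: C->W, S->C.
Unit pairs (A ⇒* B via units): (C,W), (S,C), (S,W).
S: inherits non-unit rules of {C, S, W} → CCa | a | aWj | aa | hS | hh.
C: inherits non-unit rules of {C, W} → a | aWj | aa | hS.
W: inherits non-unit rules of {W} → a | aWj.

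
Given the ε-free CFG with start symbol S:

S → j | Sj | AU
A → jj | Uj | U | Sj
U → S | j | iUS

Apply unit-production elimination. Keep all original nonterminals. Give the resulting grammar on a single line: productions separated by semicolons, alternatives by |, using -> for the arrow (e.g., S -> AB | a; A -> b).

S -> j | AU | Sj; A -> j | AU | Sj | Uj | jj | iUS; U -> j | AU | Sj | iUS

Unit productions: A->U, U->S.
Unit pairs (A ⇒* B via units): (A,S), (A,U), (U,S).
S: inherits non-unit rules of {S} → AU | Sj | j.
A: inherits non-unit rules of {A, S, U} → AU | Sj | Uj | iUS | j | jj.
U: inherits non-unit rules of {S, U} → AU | Sj | iUS | j.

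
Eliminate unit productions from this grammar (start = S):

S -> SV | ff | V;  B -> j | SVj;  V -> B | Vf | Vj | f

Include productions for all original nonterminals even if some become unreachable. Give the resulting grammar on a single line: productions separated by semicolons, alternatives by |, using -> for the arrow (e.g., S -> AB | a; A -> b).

Unit productions: S->V, V->B.
Unit pairs (A ⇒* B via units): (S,B), (S,V), (V,B).
S: inherits non-unit rules of {B, S, V} → SV | SVj | Vf | Vj | f | ff | j.
B: inherits non-unit rules of {B} → SVj | j.
V: inherits non-unit rules of {B, V} → SVj | Vf | Vj | f | j.

S -> f | j | SV | Vf | Vj | ff | SVj; B -> j | SVj; V -> f | j | Vf | Vj | SVj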